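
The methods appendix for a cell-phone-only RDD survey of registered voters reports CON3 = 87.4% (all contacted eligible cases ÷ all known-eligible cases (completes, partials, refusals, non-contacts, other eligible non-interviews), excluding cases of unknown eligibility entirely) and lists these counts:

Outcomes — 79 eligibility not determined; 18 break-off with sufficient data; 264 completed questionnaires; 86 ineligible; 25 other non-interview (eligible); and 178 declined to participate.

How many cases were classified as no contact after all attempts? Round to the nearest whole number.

Numerator = 264 + 18 + 178 + 25 = 485
CON3 = 485 / D = 0.874
D = 485 / 0.874 = 554.9
Rest of base = 485
no contact after all attempts = 554.9 − 485 ≈ 70

70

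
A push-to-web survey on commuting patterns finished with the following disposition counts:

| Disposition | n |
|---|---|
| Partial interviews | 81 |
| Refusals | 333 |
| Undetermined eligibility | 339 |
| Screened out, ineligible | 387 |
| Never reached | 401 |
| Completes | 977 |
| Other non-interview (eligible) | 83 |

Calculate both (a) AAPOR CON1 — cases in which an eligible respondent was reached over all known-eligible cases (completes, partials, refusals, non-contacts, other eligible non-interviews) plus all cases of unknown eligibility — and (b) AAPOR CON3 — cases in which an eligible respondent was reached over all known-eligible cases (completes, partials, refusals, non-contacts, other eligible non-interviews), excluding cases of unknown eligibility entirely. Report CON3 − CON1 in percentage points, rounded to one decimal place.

12.0

Top = 977 + 81 + 333 + 83 = 1474
Base = 977 + 81 + 333 + 401 + 83 + 339 = 2214
CON1 = 1474 / 2214 = 0.6658
Base = 977 + 81 + 333 + 401 + 83 = 1875
CON3 = 1474 / 1875 = 0.7861
Difference = 78.61 − 66.58 = 12.03 percentage points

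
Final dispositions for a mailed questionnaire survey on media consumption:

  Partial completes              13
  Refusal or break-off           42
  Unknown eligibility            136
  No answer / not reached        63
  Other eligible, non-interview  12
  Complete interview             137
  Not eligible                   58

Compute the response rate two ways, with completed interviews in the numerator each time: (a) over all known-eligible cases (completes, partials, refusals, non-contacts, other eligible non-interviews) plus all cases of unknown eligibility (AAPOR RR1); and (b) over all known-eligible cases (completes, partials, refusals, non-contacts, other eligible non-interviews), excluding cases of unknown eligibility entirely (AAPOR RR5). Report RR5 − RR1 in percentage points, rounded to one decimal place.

Top = 137
Denominator = 137 + 13 + 42 + 63 + 12 + 136 = 403
RR1 = 137 / 403 = 0.3400
Denominator = 137 + 13 + 42 + 63 + 12 = 267
RR5 = 137 / 267 = 0.5131
Difference = 51.31 − 34.00 = 17.31 percentage points

17.3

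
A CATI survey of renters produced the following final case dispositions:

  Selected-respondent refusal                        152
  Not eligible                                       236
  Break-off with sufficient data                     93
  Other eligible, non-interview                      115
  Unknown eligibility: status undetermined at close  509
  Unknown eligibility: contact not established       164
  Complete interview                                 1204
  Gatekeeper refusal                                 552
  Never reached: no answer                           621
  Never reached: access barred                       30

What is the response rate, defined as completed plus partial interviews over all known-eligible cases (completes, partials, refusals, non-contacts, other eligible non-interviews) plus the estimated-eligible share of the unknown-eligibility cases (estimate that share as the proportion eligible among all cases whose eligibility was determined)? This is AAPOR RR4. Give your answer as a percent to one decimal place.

38.3%

Refused = 552 + 152 = 704
Never reached = 621 + 30 = 651
Undetermined eligibility = 164 + 509 = 673
Top = 1204 + 93 = 1297
Eligible (known) = 1204 + 93 + 704 + 651 + 115 = 2767
e = 2767 / (2767 + 236) = 2767 / 3003 = 0.9214
Eligible share of unknowns = 0.9214 × 673 = 620.10
Denom = 2767 + 620.10 = 3387.10
RR4 = 1297 / 3387.10 = 0.3829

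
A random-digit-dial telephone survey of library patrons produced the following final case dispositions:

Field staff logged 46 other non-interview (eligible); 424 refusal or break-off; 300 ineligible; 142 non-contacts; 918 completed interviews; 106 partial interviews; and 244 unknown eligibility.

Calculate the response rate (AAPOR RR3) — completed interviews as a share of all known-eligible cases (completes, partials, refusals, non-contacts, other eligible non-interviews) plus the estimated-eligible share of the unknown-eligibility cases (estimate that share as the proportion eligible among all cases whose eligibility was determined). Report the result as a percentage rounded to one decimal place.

Top → 918
Known eligible → 918 + 106 + 424 + 142 + 46 = 1636
e = 1636 / (1636 + 300) = 1636 / 1936 = 0.8450
Eligible share of unknowns → 0.8450 × 244 = 206.18
Denom → 1636 + 206.18 = 1842.18
RR3 = 918 / 1842.18 = 0.4983

49.8%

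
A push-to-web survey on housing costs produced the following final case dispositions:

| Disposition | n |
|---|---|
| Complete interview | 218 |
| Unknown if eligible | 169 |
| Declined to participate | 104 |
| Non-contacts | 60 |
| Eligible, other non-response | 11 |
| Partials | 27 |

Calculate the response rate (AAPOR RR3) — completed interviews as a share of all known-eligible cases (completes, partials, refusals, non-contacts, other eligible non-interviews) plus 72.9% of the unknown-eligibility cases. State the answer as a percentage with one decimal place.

40.1%

Num: 218
Eligible (known): 218 + 27 + 104 + 60 + 11 = 420
Eligible share of unknowns: 0.7290 × 169 = 123.20
Denominator: 420 + 123.20 = 543.20
RR3 = 218 / 543.20 = 0.4013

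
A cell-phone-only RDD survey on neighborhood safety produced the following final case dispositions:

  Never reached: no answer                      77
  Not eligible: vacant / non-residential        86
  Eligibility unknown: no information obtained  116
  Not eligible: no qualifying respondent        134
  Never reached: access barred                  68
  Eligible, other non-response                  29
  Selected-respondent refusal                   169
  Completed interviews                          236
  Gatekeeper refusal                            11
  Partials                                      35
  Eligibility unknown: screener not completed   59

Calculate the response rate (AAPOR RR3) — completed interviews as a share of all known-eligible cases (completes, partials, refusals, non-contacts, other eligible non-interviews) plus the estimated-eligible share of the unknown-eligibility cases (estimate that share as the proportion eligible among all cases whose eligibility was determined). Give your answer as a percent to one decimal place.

Refusal or break-off = 11 + 169 = 180
Non-contacts = 77 + 68 = 145
Unknown eligibility = 59 + 116 = 175
Screened out, ineligible = 134 + 86 = 220
Top → 236
Determined eligible → 236 + 35 + 180 + 145 + 29 = 625
e = 625 / (625 + 220) = 625 / 845 = 0.7396
Estimated eligible among unknowns → 0.7396 × 175 = 129.43
Denominator → 625 + 129.43 = 754.43
RR3 = 236 / 754.43 = 0.3128

31.3%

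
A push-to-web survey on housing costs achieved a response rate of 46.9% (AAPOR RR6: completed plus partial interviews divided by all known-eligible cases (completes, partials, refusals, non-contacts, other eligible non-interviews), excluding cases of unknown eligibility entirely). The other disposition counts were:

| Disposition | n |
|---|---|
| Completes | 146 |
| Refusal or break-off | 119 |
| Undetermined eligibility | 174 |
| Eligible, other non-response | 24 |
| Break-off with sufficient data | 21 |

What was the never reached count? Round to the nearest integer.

Top → 146 + 21 = 167
RR6 = 167 / D = 0.469
D = 167 / 0.469 = 356.1
Other denominator terms total 310
never reached = 356.1 − 310 ≈ 46

46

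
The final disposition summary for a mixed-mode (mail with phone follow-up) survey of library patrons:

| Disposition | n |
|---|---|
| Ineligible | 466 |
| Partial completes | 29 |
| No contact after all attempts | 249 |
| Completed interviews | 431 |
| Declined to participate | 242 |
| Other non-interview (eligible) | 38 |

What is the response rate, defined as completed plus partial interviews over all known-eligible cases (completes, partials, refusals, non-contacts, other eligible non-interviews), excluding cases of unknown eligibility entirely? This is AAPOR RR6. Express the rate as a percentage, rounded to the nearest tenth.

46.5%

Numerator → 431 + 29 = 460
Denom → 431 + 29 + 242 + 249 + 38 = 989
RR6 = 460 / 989 = 0.4651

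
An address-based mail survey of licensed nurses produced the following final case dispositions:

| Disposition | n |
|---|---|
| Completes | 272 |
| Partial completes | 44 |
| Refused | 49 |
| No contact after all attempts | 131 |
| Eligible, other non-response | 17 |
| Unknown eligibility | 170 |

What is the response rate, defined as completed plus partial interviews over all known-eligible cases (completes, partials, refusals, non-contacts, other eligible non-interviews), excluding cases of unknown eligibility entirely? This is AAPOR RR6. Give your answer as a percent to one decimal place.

Numerator → 272 + 44 = 316
Denom → 272 + 44 + 49 + 131 + 17 = 513
RR6 = 316 / 513 = 0.6160

61.6%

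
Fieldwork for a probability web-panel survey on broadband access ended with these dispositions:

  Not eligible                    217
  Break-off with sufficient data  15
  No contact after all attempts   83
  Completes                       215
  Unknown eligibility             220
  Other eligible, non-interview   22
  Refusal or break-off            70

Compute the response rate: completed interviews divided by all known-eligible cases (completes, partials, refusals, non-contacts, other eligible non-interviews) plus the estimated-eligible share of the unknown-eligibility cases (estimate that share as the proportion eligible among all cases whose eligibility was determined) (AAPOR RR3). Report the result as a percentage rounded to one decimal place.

39.2%

Top → 215
Determined eligible → 215 + 15 + 70 + 83 + 22 = 405
e = 405 / (405 + 217) = 405 / 622 = 0.6511
Eligible share of unknowns → 0.6511 × 220 = 143.24
Denominator → 405 + 143.24 = 548.24
RR3 = 215 / 548.24 = 0.3922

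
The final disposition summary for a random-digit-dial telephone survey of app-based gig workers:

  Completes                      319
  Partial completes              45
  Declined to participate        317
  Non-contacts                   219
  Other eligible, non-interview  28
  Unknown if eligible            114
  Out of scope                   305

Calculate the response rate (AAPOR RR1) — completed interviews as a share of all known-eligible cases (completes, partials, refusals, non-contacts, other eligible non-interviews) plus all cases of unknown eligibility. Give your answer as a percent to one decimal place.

Num = 319
Denom = 319 + 45 + 317 + 219 + 28 + 114 = 1042
RR1 = 319 / 1042 = 0.3061

30.6%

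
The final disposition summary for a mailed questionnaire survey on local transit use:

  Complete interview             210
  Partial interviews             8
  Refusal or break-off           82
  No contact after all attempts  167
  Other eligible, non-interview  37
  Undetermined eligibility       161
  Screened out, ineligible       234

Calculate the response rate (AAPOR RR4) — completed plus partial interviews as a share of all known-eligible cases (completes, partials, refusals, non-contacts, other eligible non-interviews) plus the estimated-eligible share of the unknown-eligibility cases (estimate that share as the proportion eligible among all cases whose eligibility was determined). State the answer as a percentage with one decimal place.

Num → 210 + 8 = 218
Known eligible → 210 + 8 + 82 + 167 + 37 = 504
e = 504 / (504 + 234) = 504 / 738 = 0.6829
e × U → 0.6829 × 161 = 109.95
Denom → 504 + 109.95 = 613.95
RR4 = 218 / 613.95 = 0.3551

35.5%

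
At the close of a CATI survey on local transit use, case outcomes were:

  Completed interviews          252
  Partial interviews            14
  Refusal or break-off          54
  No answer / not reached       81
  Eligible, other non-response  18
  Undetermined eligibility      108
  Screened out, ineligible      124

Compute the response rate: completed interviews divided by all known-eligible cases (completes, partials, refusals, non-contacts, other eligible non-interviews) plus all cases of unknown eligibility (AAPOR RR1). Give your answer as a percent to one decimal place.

Num: 252
Base: 252 + 14 + 54 + 81 + 18 + 108 = 527
RR1 = 252 / 527 = 0.4782

47.8%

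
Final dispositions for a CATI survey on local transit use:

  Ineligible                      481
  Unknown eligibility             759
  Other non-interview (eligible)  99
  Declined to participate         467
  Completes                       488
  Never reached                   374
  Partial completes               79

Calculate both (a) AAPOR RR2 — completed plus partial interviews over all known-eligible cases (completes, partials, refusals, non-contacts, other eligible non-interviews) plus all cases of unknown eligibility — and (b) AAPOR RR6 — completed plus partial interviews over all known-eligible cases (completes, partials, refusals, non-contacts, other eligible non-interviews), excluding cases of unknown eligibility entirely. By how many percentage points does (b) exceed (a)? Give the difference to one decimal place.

Top → 488 + 79 = 567
Denom → 488 + 79 + 467 + 374 + 99 + 759 = 2266
RR2 = 567 / 2266 = 0.2502
Denom → 488 + 79 + 467 + 374 + 99 = 1507
RR6 = 567 / 1507 = 0.3762
Difference = 37.62 − 25.02 = 12.60 percentage points

12.6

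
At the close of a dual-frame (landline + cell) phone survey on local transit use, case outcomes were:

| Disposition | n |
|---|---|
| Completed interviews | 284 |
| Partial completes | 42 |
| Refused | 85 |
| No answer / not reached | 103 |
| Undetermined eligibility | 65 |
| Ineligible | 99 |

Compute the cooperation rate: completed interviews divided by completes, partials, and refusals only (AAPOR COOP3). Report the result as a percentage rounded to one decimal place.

69.1%

Num = 284
Base = 284 + 42 + 85 = 411
COOP3 = 284 / 411 = 0.6910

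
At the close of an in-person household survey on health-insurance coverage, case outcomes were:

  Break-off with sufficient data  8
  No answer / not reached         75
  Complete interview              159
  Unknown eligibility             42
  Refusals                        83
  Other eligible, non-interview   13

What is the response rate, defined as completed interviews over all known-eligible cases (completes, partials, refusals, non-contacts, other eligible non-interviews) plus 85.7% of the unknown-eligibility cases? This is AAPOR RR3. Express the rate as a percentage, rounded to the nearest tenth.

42.5%

Numerator: 159
Known eligible: 159 + 8 + 83 + 75 + 13 = 338
Eligible share of unknowns: 0.8570 × 42 = 35.99
Denominator: 338 + 35.99 = 373.99
RR3 = 159 / 373.99 = 0.4251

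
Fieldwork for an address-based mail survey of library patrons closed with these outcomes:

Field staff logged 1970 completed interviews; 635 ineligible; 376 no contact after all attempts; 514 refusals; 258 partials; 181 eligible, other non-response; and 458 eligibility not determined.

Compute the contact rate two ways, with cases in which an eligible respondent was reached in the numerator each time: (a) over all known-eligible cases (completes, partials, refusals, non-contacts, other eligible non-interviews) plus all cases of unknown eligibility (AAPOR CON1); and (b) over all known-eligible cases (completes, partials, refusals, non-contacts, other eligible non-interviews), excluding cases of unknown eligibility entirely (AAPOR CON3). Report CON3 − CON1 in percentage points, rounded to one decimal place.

Top: 1970 + 258 + 514 + 181 = 2923
Denominator: 1970 + 258 + 514 + 376 + 181 + 458 = 3757
CON1 = 2923 / 3757 = 0.7780
Denominator: 1970 + 258 + 514 + 376 + 181 = 3299
CON3 = 2923 / 3299 = 0.8860
Difference = 88.60 − 77.80 = 10.80 percentage points

10.8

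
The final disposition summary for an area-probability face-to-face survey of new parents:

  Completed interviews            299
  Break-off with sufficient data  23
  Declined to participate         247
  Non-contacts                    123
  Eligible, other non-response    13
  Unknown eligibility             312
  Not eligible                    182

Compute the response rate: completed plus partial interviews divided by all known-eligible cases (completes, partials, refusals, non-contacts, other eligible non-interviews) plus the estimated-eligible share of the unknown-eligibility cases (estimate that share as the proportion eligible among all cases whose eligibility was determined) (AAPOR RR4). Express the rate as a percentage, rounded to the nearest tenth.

33.8%

Num → 299 + 23 = 322
Known eligible → 299 + 23 + 247 + 123 + 13 = 705
e = 705 / (705 + 182) = 705 / 887 = 0.7948
Estimated eligible among unknowns → 0.7948 × 312 = 247.98
Base → 705 + 247.98 = 952.98
RR4 = 322 / 952.98 = 0.3379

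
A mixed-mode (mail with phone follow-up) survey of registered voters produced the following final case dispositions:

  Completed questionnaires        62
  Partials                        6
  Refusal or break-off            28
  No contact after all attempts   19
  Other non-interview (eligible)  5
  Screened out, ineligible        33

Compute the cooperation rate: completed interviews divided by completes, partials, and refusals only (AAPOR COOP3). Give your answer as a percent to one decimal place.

64.6%

Num: 62
Base: 62 + 6 + 28 = 96
COOP3 = 62 / 96 = 0.6458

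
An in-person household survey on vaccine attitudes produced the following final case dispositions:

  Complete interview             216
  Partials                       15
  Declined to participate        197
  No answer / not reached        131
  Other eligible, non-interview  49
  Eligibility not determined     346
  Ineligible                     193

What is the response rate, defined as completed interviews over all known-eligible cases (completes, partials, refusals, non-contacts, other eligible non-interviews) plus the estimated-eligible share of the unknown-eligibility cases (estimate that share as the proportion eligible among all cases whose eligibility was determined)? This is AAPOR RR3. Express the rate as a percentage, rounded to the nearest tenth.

Numerator → 216
Determined eligible → 216 + 15 + 197 + 131 + 49 = 608
e = 608 / (608 + 193) = 608 / 801 = 0.7591
e × U → 0.7591 × 346 = 262.65
Base → 608 + 262.65 = 870.65
RR3 = 216 / 870.65 = 0.2481

24.8%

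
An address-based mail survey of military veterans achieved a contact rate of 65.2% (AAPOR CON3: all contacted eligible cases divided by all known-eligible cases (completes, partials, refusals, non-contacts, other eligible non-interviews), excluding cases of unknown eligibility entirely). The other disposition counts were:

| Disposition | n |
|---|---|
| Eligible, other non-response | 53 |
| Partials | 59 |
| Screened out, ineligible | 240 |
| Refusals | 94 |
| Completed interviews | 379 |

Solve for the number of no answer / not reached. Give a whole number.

312

Top = 379 + 59 + 94 + 53 = 585
CON3 = 585 / D = 0.652
D = 585 / 0.652 = 897.2
Remaining denominator categories sum to 585
no answer / not reached = 897.2 − 585 ≈ 312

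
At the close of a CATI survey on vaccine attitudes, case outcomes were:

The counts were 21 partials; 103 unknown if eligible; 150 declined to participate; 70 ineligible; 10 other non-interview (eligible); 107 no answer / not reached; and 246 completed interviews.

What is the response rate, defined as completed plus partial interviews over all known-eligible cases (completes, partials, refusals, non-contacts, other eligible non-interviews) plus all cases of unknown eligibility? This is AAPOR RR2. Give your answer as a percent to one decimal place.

Numerator = 246 + 21 = 267
Denominator = 246 + 21 + 150 + 107 + 10 + 103 = 637
RR2 = 267 / 637 = 0.4192

41.9%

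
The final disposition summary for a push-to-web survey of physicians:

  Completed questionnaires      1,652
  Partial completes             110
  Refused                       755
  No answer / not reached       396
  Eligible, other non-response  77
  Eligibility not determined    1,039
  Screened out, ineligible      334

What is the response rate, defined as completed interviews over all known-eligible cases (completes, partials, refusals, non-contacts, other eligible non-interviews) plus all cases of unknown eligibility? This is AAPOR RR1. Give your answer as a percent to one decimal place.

Numerator: 1652
Base: 1652 + 110 + 755 + 396 + 77 + 1039 = 4029
RR1 = 1652 / 4029 = 0.4100

41.0%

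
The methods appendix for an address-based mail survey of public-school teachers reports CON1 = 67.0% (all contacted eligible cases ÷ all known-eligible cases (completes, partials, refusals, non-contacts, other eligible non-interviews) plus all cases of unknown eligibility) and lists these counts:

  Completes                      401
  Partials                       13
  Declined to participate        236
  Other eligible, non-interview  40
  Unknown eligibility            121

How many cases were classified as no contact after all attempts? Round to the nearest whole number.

219

Top = 401 + 13 + 236 + 40 = 690
CON1 = 690 / D = 0.670
D = 690 / 0.670 = 1029.9
Remaining denominator categories sum to 811
no contact after all attempts = 1029.9 − 811 ≈ 219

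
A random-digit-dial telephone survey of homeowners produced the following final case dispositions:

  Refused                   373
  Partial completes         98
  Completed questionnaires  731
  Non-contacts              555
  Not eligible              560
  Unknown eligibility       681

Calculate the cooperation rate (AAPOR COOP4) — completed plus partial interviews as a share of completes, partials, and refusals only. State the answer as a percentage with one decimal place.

69.0%

Num: 731 + 98 = 829
Denom: 731 + 98 + 373 = 1202
COOP4 = 829 / 1202 = 0.6897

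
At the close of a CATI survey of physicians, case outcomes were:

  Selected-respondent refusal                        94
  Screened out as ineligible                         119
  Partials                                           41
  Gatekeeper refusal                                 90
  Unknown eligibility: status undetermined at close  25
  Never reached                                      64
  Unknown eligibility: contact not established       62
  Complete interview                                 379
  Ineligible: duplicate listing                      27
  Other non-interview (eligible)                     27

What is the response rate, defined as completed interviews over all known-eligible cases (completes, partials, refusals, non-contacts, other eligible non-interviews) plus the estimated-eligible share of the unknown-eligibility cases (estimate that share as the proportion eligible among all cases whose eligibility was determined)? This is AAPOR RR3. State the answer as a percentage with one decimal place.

49.4%

Refused = 90 + 94 = 184
Eligibility not determined = 62 + 25 = 87
Not eligible = 119 + 27 = 146
Numerator: 379
Known eligible: 379 + 41 + 184 + 64 + 27 = 695
e = 695 / (695 + 146) = 695 / 841 = 0.8264
Eligible share of unknowns: 0.8264 × 87 = 71.90
Denominator: 695 + 71.90 = 766.90
RR3 = 379 / 766.90 = 0.4942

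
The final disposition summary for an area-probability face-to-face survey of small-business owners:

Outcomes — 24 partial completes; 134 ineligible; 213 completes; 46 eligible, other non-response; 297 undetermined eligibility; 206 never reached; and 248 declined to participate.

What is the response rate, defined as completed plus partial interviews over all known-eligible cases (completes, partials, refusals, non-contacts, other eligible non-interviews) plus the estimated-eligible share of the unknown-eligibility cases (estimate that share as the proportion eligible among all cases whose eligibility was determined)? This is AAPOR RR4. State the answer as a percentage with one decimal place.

24.0%

Numerator: 213 + 24 = 237
Known eligible: 213 + 24 + 248 + 206 + 46 = 737
e = 737 / (737 + 134) = 737 / 871 = 0.8462
e × U: 0.8462 × 297 = 251.32
Base: 737 + 251.32 = 988.32
RR4 = 237 / 988.32 = 0.2398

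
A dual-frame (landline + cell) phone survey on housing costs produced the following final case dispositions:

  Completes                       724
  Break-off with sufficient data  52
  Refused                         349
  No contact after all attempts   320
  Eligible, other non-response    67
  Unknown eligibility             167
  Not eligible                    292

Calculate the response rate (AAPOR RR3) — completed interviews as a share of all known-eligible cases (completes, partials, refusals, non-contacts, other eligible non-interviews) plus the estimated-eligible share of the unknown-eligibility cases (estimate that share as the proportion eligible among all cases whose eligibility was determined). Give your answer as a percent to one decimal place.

43.8%

Num: 724
Known eligible: 724 + 52 + 349 + 320 + 67 = 1512
e = 1512 / (1512 + 292) = 1512 / 1804 = 0.8381
e × U: 0.8381 × 167 = 139.96
Denom: 1512 + 139.96 = 1651.96
RR3 = 724 / 1651.96 = 0.4383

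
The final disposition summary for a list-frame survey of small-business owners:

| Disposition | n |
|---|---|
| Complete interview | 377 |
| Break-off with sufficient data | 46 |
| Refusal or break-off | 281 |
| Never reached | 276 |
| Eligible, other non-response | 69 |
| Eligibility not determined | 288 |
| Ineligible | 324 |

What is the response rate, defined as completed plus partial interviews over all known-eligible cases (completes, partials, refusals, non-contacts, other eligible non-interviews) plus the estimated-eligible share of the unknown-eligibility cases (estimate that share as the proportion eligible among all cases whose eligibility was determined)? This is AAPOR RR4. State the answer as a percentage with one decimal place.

Numerator: 377 + 46 = 423
Eligible (known): 377 + 46 + 281 + 276 + 69 = 1049
e = 1049 / (1049 + 324) = 1049 / 1373 = 0.7640
Eligible share of unknowns: 0.7640 × 288 = 220.03
Base: 1049 + 220.03 = 1269.03
RR4 = 423 / 1269.03 = 0.3333

33.3%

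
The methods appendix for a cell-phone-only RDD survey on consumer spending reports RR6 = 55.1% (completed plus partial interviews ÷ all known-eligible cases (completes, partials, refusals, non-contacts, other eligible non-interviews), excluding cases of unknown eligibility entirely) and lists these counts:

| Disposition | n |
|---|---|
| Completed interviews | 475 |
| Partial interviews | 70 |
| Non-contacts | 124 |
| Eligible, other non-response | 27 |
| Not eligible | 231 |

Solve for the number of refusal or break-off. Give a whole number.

Numerator = 475 + 70 = 545
RR6 = 545 / D = 0.551
D = 545 / 0.551 = 989.1
Other denominator terms total 696
refusal or break-off = 989.1 − 696 ≈ 293

293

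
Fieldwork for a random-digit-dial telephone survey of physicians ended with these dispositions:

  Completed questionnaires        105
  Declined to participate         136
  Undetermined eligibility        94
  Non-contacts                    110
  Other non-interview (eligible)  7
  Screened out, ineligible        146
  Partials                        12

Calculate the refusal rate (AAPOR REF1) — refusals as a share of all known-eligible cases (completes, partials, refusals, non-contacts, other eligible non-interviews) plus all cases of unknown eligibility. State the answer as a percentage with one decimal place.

Num: 136
Denom: 105 + 12 + 136 + 110 + 7 + 94 = 464
REF1 = 136 / 464 = 0.2931

29.3%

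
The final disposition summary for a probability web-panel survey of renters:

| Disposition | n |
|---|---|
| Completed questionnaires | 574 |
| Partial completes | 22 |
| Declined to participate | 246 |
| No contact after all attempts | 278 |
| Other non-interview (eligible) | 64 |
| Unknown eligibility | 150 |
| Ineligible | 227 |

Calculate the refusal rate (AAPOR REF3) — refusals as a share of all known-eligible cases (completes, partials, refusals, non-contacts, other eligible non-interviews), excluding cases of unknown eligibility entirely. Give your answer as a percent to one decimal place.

Top → 246
Denom → 574 + 22 + 246 + 278 + 64 = 1184
REF3 = 246 / 1184 = 0.2078

20.8%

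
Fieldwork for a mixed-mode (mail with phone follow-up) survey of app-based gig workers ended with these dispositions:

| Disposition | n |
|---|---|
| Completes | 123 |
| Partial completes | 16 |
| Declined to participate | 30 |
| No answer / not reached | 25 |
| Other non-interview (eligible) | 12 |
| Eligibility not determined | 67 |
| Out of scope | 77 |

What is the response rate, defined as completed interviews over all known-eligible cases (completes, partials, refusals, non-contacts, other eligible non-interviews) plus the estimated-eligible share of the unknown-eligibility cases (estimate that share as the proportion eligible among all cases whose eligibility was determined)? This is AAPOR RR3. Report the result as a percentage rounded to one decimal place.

Top → 123
Known eligible → 123 + 16 + 30 + 25 + 12 = 206
e = 206 / (206 + 77) = 206 / 283 = 0.7279
e × U → 0.7279 × 67 = 48.77
Denominator → 206 + 48.77 = 254.77
RR3 = 123 / 254.77 = 0.4828

48.3%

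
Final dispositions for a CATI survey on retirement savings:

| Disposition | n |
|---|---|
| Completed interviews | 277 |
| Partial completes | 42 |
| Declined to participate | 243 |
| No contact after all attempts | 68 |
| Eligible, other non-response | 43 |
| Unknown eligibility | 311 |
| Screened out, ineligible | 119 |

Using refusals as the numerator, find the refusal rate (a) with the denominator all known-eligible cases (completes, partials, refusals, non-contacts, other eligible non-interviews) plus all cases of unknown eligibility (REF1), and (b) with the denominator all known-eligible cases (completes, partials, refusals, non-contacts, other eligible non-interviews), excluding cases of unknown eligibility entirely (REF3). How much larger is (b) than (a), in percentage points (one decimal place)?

11.4

Num = 243
Base = 277 + 42 + 243 + 68 + 43 + 311 = 984
REF1 = 243 / 984 = 0.2470
Base = 277 + 42 + 243 + 68 + 43 = 673
REF3 = 243 / 673 = 0.3611
Difference = 36.11 − 24.70 = 11.41 percentage points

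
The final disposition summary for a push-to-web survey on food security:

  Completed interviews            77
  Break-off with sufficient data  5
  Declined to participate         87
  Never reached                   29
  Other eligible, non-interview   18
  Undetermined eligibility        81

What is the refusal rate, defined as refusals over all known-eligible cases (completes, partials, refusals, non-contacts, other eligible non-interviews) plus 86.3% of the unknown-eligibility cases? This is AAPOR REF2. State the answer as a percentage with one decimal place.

Num = 87
Determined eligible = 77 + 5 + 87 + 29 + 18 = 216
Eligible share of unknowns = 0.8630 × 81 = 69.90
Base = 216 + 69.90 = 285.90
REF2 = 87 / 285.90 = 0.3043

30.4%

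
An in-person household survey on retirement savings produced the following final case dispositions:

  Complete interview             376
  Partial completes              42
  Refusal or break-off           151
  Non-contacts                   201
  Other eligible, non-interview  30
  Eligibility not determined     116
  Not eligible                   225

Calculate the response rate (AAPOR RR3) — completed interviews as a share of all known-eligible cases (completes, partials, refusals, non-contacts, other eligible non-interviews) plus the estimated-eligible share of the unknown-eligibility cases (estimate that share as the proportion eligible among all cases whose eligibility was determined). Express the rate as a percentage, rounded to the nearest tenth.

42.2%

Top = 376
Determined eligible = 376 + 42 + 151 + 201 + 30 = 800
e = 800 / (800 + 225) = 800 / 1025 = 0.7805
e × U = 0.7805 × 116 = 90.54
Denom = 800 + 90.54 = 890.54
RR3 = 376 / 890.54 = 0.4222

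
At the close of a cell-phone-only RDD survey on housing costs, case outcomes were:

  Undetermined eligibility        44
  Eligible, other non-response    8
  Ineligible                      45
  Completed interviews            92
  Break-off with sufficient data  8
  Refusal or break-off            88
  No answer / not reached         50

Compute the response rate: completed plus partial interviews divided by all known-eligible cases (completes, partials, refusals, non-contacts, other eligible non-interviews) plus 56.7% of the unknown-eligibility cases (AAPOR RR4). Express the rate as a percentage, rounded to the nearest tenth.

Numerator: 92 + 8 = 100
Known eligible: 92 + 8 + 88 + 50 + 8 = 246
Eligible share of unknowns: 0.5670 × 44 = 24.95
Denom: 246 + 24.95 = 270.95
RR4 = 100 / 270.95 = 0.3691

36.9%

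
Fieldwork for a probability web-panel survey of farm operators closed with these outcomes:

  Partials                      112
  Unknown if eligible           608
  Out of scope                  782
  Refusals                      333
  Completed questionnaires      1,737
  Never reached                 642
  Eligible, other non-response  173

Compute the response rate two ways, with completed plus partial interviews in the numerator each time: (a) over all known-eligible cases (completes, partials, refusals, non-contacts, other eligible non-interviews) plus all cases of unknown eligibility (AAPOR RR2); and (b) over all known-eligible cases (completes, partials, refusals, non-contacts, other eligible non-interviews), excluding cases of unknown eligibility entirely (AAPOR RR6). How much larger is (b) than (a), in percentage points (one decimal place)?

Top = 1737 + 112 = 1849
Base = 1737 + 112 + 333 + 642 + 173 + 608 = 3605
RR2 = 1849 / 3605 = 0.5129
Base = 1737 + 112 + 333 + 642 + 173 = 2997
RR6 = 1849 / 2997 = 0.6170
Difference = 61.70 − 51.29 = 10.41 percentage points

10.4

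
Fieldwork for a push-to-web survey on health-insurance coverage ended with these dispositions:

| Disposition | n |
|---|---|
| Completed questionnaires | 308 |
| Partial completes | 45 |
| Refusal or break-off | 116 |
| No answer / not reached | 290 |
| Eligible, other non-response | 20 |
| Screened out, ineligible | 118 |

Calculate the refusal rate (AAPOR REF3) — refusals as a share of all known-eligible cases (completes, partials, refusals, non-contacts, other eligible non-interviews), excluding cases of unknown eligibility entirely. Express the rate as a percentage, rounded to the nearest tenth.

Top: 116
Base: 308 + 45 + 116 + 290 + 20 = 779
REF3 = 116 / 779 = 0.1489

14.9%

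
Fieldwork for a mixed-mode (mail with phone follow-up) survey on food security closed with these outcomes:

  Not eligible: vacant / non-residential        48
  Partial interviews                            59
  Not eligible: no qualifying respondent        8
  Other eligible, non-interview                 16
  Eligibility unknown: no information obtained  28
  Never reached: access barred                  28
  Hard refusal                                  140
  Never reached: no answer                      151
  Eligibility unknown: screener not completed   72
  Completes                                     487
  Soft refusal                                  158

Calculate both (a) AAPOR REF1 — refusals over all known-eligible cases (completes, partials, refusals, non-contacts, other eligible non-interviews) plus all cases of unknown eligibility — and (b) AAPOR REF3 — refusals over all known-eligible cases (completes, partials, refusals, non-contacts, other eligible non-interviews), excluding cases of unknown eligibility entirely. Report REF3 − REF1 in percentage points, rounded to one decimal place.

2.5

Declined to participate = 140 + 158 = 298
Non-contacts = 151 + 28 = 179
Undetermined eligibility = 72 + 28 = 100
Screened out, ineligible = 8 + 48 = 56
Numerator = 298
Base = 487 + 59 + 298 + 179 + 16 + 100 = 1139
REF1 = 298 / 1139 = 0.2616
Base = 487 + 59 + 298 + 179 + 16 = 1039
REF3 = 298 / 1039 = 0.2868
Difference = 28.68 − 26.16 = 2.52 percentage points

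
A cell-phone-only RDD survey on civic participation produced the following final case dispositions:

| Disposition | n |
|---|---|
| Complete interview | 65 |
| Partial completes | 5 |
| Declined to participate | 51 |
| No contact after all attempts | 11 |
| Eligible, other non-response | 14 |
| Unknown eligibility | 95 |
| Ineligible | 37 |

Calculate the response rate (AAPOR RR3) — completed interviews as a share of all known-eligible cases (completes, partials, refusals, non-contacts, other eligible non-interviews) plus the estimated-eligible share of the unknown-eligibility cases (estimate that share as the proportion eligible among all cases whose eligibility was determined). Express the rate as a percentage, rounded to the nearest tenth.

29.3%

Numerator = 65
Eligible (known) = 65 + 5 + 51 + 11 + 14 = 146
e = 146 / (146 + 37) = 146 / 183 = 0.7978
Eligible share of unknowns = 0.7978 × 95 = 75.79
Denom = 146 + 75.79 = 221.79
RR3 = 65 / 221.79 = 0.2931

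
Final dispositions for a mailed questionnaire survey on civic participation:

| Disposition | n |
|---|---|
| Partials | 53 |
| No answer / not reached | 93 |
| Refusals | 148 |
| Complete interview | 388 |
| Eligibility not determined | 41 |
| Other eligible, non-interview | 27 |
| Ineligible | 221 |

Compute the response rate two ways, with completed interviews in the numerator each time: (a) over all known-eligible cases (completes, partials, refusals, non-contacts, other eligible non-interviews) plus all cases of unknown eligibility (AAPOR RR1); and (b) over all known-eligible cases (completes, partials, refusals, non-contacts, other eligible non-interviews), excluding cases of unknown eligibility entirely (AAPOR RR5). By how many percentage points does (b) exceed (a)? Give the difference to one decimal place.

Num: 388
Denominator: 388 + 53 + 148 + 93 + 27 + 41 = 750
RR1 = 388 / 750 = 0.5173
Denominator: 388 + 53 + 148 + 93 + 27 = 709
RR5 = 388 / 709 = 0.5472
Difference = 54.72 − 51.73 = 2.99 percentage points

3.0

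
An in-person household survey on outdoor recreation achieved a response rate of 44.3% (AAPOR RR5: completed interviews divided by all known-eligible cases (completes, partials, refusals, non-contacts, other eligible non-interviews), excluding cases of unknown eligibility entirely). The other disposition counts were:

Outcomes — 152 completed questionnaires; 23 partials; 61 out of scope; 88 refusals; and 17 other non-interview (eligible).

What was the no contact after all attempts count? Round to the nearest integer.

RR5 = 152 / D = 0.443
D = 152 / 0.443 = 343.1
Rest of base = 280
no contact after all attempts = 343.1 − 280 ≈ 63

63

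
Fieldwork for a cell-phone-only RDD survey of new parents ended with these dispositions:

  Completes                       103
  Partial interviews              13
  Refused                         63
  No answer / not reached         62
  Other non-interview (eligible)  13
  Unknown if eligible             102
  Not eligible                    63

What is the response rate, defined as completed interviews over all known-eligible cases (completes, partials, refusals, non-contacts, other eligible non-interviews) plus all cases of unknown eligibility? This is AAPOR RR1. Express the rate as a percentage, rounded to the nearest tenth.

Num → 103
Denominator → 103 + 13 + 63 + 62 + 13 + 102 = 356
RR1 = 103 / 356 = 0.2893

28.9%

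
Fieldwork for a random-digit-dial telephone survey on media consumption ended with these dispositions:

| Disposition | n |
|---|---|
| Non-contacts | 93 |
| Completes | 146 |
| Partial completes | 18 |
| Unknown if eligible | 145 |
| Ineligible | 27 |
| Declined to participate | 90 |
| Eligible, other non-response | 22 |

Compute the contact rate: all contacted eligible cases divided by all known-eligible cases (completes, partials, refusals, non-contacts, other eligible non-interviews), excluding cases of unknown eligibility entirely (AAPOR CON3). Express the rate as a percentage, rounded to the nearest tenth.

74.8%

Top: 146 + 18 + 90 + 22 = 276
Denom: 146 + 18 + 90 + 93 + 22 = 369
CON3 = 276 / 369 = 0.7480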